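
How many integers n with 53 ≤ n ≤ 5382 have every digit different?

The integers in [53, 5382] that have every digit different: 53, 54, 56, 57, 58, 59, …, 5381, 5382.
2919 qualify.

2919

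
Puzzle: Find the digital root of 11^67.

2

The digital root of n equals n mod 9 (or 9 when 9 | n), so we need 11^67 mod 9.
11^67 ≡ 2 (mod 9), so the digital root is 2.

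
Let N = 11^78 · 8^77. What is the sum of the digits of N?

692

11^78 · 8^77 = 5841958139578614131783255481714457504986183354391258145842546368772718618608457948553483223228593142145924572082883823725829511809154351526322255167488
Sum of its 151 digits: 692.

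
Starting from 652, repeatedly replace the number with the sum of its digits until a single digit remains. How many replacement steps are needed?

2

652 → 13 → 4 (2 steps)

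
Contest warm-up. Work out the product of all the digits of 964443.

10368

9×6×4×4×4×3 = 10368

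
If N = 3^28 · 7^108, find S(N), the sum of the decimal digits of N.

423

3^28 · 7^108 = 426563266736063028494060212376620622121337315482887132385493741413307102618118571756112298690677025287761
Sum of its 105 digits: 423.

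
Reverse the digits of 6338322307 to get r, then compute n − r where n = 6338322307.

Reverse of 6338322307 is 7032238336.
6338322307 − 7032238336 = -693916029

-693916029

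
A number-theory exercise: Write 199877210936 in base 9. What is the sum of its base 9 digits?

40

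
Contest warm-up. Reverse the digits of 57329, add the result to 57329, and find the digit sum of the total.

25

Reversal of 57329 is 92375; 57329 + 92375 = 149704.
Digit sum of 149704: 1+4+9+7+0+4 = 25.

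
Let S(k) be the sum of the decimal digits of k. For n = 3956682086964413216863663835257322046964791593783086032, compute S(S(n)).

15

First digit sum: 258.
2+5+8 = 15.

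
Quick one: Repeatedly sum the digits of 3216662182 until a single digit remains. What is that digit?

3+2+1+6+6+6+2+1+8+2 = 37
3+7 = 10
1+0 = 1
(Equivalently, 3216662182 mod 9 = 1.)

1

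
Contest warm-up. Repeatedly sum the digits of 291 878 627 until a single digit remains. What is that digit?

5

2+9+1+8+7+8+6+2+7 = 50
5+0 = 5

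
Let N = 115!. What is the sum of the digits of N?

648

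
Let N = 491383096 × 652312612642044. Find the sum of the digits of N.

102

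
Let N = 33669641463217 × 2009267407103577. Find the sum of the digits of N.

105

33669641463217 × 2009267407103577 = 67651313200905107922154627209
Sum of its 29 digits: 105.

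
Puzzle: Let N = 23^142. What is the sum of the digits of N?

23^142 = 23192774984369078750237734279529478056786508400568760494458054531175748781538547983737719432314390376285239093373327480102096981869490207569279694674667900572850858333516312349602671597295286129
Sum of its 194 digits: 931.

931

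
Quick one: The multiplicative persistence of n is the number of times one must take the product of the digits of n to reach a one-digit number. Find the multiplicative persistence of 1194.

1194 → 36 → 18 → 8 (3 steps)

3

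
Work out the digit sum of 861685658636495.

86

8+6+1+6+8+5+6+5+8+6+3+6+4+9+5 = 86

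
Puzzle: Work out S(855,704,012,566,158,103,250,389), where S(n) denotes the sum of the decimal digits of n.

94

8+5+5+7+0+4+0+1+2+5+6+6+1+5+8+1+0+3+2+5+0+3+8+9 = 94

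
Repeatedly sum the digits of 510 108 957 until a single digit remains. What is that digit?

5+1+0+1+0+8+9+5+7 = 36
3+6 = 9

9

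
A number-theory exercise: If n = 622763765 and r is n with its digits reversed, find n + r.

1190130991

Reverse of 622763765 is 567367226.
622763765 + 567367226 = 1190130991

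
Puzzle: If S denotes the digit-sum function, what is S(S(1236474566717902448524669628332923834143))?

17

First digit sum: 179.
1+7+9 = 17.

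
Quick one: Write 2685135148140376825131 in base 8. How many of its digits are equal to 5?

2685135148140376825131 in base 8 is 443076742754344702616453.
The digit 5 appears 2 times.

2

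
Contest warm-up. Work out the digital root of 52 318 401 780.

3

5+2+3+1+8+4+0+1+7+8+0 = 39
3+9 = 12
1+2 = 3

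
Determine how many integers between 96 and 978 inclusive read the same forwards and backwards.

88

The integers in [96, 978] that read the same forwards and backwards: 99, 101, 111, 121, 131, 141, …, 959, 969.
88 qualify.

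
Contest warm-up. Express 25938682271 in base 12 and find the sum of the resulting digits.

73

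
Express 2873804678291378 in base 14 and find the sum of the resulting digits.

91

2873804678291378 in base 14 is 38992C623A1AA6.
Digit sum: 3+8+9+9+2+12+6+2+3+10+1+10+10+6 = 91.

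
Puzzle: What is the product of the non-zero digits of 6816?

288

6×8×1×6 = 288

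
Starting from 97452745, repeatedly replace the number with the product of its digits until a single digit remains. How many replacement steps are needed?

2

97452745 → 352800 → 0 (2 steps)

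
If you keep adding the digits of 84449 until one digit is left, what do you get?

2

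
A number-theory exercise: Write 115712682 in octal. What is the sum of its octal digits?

29

115712682 in base 8 is 671321252.
Digit sum: 6+7+1+3+2+1+2+5+2 = 29.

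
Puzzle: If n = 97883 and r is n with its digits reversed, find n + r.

136762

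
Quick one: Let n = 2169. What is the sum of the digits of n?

18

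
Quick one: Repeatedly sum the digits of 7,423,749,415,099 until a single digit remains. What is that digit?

1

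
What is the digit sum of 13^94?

13^94 = 513659254171021172271592450568246047489920249149063314875767634353494969417264192587335787046883806712089
Sum of its 105 digits: 481.

481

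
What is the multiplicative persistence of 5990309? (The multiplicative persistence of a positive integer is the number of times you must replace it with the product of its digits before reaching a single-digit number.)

5990309 → 0 (1 step)

1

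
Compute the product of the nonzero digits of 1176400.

1×1×7×6×4 = 168

168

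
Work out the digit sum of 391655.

3+9+1+6+5+5 = 29

29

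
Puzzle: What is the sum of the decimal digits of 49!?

49! = 608281864034267560872252163321295376887552831379210240000000000
Sum of its 63 digits: 225.

225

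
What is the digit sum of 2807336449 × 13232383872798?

2807336449 × 13232383872798 = 37147753553265605014302
Sum of its 23 digits: 84.

84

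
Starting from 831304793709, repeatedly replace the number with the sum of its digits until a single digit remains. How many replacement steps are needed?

2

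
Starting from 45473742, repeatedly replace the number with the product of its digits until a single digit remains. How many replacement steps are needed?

2

45473742 → 94080 → 0 (2 steps)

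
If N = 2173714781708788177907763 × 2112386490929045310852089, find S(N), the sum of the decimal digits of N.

2173714781708788177907763 × 2112386490929045310852089 = 4591725740014422786360496924421982437466777866907
Sum of its 49 digits: 234.

234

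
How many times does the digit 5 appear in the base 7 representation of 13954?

3

13954 in base 7 is 55453.
The digit 5 appears 3 times.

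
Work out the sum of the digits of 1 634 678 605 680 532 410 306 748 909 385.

137

1+6+3+4+6+7+8+6+0+5+6+8+0+5+3+2+4+1+0+3+0+6+7+4+8+9+0+9+3+8+5 = 137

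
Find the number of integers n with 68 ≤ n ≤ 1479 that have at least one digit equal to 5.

The integers in [68, 1479] that have at least one digit equal to 5: 75, 85, 95, 105, 115, 125, …, 1465, 1475.
348 qualify.

348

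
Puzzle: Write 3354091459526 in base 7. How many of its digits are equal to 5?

3354091459526 in base 7 is 464216341000553.
The digit 5 appears 2 times.

2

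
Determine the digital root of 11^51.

8

The digital root of n equals n mod 9 (or 9 when 9 | n), so we need 11^51 mod 9.
11^51 ≡ 8 (mod 9), so the digital root is 8.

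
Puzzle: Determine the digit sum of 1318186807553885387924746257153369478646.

1+3+1+8+1+8+6+8+0+7+5+5+3+8+8+5+3+8+7+9+2+4+7+4+6+2+5+7+1+5+3+3+6+9+4+7+8+6+4+6 = 203

203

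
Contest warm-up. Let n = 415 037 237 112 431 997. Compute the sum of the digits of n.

69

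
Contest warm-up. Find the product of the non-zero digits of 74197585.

352800

7×4×1×9×7×5×8×5 = 352800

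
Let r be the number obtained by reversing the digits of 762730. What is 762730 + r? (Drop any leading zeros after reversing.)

Reverse of 762730 is 37267.
762730 + 37267 = 799997

799997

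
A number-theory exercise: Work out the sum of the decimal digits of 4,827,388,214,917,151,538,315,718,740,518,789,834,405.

185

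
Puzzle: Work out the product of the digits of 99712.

1134

9×9×7×1×2 = 1134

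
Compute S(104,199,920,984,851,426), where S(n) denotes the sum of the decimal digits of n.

82

1+0+4+1+9+9+9+2+0+9+8+4+8+5+1+4+2+6 = 82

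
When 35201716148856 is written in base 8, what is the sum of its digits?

35201716148856 in base 8 is 1000201162255170.
Digit sum: 1+0+0+0+2+0+1+1+6+2+2+5+5+1+7+0 = 33.

33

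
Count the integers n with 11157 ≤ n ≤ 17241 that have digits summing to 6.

26

The integers in [11157, 17241] that have digits summing to 6: 11202, 11211, 11220, 11301, 11310, 11400, …, 14100, 15000.
26 qualify.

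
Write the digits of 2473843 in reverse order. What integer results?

Reversing 2473843 gives 3483742.

3483742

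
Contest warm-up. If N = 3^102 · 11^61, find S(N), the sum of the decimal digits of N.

3^102 · 11^61 = 15535376257032126760188346877131911112021561610898949862219873095189049530996486965191235976918192309017090290499
Sum of its 113 digits: 513.

513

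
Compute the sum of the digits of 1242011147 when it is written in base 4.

1242011147 in base 4 is 1022001321120023.
Digit sum: 1+0+2+2+0+0+1+3+2+1+1+2+0+0+2+3 = 20.

20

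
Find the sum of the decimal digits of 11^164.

661

11^164 = 614328078920648930723281983903651491925634503115737237148337188651023720852996437016578139526538206010226809505602301101490182403720247301031765833128271086844427204312241
Sum of its 171 digits: 661.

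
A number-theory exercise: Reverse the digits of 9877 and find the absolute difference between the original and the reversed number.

Reverse of 9877 is 7789.
|9877 − 7789| = 2088

2088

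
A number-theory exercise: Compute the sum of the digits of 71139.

7+1+1+3+9 = 21

21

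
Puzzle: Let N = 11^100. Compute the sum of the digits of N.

11^100 = 137806123398222701841183371720896367762643312000384664331464775521549852095523076769401159497458526446001
Sum of its 105 digits: 439.

439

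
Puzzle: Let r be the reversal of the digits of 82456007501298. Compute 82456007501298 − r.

-6754562564130

Reverse of 82456007501298 is 89210570065428.
82456007501298 − 89210570065428 = -6754562564130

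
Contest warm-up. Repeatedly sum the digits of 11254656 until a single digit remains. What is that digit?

3

1+1+2+5+4+6+5+6 = 30
3+0 = 3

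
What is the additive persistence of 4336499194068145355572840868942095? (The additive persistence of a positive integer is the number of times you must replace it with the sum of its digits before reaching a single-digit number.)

4336499194068145355572840868942095 → 166 → 13 → 4 (3 steps)

3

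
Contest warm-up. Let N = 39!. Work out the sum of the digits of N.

39! = 20397882081197443358640281739902897356800000000
Sum of its 47 digits: 189.

189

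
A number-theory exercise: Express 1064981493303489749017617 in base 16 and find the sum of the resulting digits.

1064981493303489749017617 in base 16 is E184C32EEDBEC4276411.
Digit sum: 14+1+8+4+12+3+2+14+14+13+11+14+12+4+2+7+6+4+1+1 = 147.

147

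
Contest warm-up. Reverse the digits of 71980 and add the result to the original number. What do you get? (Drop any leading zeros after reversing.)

80897

Reverse of 71980 is 8917.
71980 + 8917 = 80897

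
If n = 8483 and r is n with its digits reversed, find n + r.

Reverse of 8483 is 3848.
8483 + 3848 = 12331

12331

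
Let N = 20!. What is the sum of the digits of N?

20! = 2432902008176640000
Sum of its 19 digits: 54.

54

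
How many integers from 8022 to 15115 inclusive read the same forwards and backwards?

70

The integers in [8022, 15115] that read the same forwards and backwards: 8118, 8228, 8338, 8448, 8558, 8668, …, 14941, 15051.
70 qualify.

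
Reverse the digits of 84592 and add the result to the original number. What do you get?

Reverse of 84592 is 29548.
84592 + 29548 = 114140

114140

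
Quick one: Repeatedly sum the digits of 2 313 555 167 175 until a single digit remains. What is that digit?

6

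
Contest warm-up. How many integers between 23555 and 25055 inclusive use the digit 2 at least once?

The integers in [23555, 25055] that use the digit 2 at least once: 23555, 23556, 23557, 23558, 23559, 23560, …, 25054, 25055.
1501 qualify.

1501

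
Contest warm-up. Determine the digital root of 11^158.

The digital root of n equals n mod 9 (or 9 when 9 | n), so we need 11^158 mod 9.
11^158 ≡ 4 (mod 9), so the digital root is 4.

4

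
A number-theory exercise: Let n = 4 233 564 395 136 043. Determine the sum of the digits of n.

61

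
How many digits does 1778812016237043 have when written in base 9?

16

1778812016237043 in base 9 is 8567222655158786, which has 16 digits.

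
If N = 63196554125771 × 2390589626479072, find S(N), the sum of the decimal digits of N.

119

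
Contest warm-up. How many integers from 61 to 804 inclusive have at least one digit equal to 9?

146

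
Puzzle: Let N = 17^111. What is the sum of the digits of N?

620

17^111 = 38004084319542288500015178816775869169621760833522504808496577842843836736782490374240598346739949911018604604215472684951499401238171633
Sum of its 137 digits: 620.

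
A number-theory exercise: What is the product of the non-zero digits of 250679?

2×5×6×7×9 = 3780

3780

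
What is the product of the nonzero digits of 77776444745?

129077760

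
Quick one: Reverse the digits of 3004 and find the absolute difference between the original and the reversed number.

Reverse of 3004 is 4003.
|3004 − 4003| = 999

999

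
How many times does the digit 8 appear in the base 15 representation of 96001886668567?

1

96001886668567 in base 15 is B1736928C547.
The digit 8 appears 1 time.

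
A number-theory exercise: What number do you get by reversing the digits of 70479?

97407

Reversing 70479 gives 97407.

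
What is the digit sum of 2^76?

106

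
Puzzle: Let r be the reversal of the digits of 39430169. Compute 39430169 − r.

-56673324

Reverse of 39430169 is 96103493.
39430169 − 96103493 = -56673324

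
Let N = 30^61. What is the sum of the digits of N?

135

30^61 = 1271734748256486105428832996030000000000000000000000000000000000000000000000000000000000000
Sum of its 91 digits: 135.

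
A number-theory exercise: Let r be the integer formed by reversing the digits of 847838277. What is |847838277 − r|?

74999529

Reverse of 847838277 is 772838748.
|847838277 − 772838748| = 74999529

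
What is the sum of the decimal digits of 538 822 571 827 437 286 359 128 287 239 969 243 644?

194

5+3+8+8+2+2+5+7+1+8+2+7+4+3+7+2+8+6+3+5+9+1+2+8+2+8+7+2+3+9+9+6+9+2+4+3+6+4+4 = 194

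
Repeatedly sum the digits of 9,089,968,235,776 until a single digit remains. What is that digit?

9+0+8+9+9+6+8+2+3+5+7+7+6 = 79
7+9 = 16
1+6 = 7
(Equivalently, 9,089,968,235,776 mod 9 = 7.)

7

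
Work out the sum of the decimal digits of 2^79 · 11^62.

2^79 · 11^62 = 22269790796233005036076385167678660403512381807692786014543655658668854272628544606568448
Sum of its 89 digits: 413.

413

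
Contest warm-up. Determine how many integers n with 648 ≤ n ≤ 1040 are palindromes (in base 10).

36

The integers in [648, 1040] that are palindromes (in base 10): 656, 666, 676, 686, 696, 707, …, 999, 1001.
36 qualify.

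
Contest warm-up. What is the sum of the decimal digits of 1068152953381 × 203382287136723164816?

1068152953381 × 203382287136723164816 = 217243390670473414640807627442896
Sum of its 33 digits: 140.

140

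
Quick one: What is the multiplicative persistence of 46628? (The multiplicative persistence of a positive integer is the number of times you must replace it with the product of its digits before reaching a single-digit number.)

46628 → 2304 → 0 (2 steps)

2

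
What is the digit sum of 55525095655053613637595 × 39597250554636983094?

198

55525095655053613637595 × 39597250554636983094 = 2198641124723343242735962576528385857818930
Sum of its 43 digits: 198.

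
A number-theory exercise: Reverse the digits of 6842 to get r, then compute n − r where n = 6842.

Reverse of 6842 is 2486.
6842 − 2486 = 4356

4356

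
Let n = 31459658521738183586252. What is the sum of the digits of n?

3+1+4+5+9+6+5+8+5+2+1+7+3+8+1+8+3+5+8+6+2+5+2 = 107

107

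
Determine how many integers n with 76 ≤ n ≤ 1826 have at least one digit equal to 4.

The integers in [76, 1826] that have at least one digit equal to 4: 84, 94, 104, 114, 124, 134, …, 1814, 1824.
490 qualify.

490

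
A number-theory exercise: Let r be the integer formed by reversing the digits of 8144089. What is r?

Reversing 8144089 gives 9804418.

9804418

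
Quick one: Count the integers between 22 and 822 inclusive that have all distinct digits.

The integers in [22, 822] that have all distinct digits: 23, 24, 25, 26, 27, 28, …, 820, 821.
592 qualify.

592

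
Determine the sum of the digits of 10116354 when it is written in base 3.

10116354 in base 3 is 201000222000210.
Digit sum: 2+0+1+0+0+0+2+2+2+0+0+0+2+1+0 = 12.

12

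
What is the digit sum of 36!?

171

36! = 371993326789901217467999448150835200000000
Sum of its 42 digits: 171.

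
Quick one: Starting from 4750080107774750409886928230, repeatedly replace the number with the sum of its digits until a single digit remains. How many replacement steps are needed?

2

4750080107774750409886928230 → 121 → 4 (2 steps)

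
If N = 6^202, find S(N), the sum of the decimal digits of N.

6^202 = 15365708057232986428691096094675854364347594832761619461837246841664065463786310604686597016267255502685261356800340673914360748658633428725824561309114433536
Sum of its 158 digits: 711.

711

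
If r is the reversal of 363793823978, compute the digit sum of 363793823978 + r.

28

Reversal of 363793823978 is 879328397363; 363793823978 + 879328397363 = 1243122221341.
Digit sum of 1243122221341: 1+2+4+3+1+2+2+2+2+1+3+4+1 = 28.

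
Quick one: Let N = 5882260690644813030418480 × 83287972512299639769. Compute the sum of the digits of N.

177

5882260690644813030418480 × 83287972512299639769 = 489921566712605882467416374334304543320531120
Sum of its 45 digits: 177.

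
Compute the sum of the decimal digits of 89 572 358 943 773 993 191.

8+9+5+7+2+3+5+8+9+4+3+7+7+3+9+9+3+1+9+1 = 112

112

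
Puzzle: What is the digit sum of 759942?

36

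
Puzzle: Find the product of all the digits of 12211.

4

1×2×2×1×1 = 4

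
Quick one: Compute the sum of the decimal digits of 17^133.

17^133 = 44638186597913863362049357957536682141766237605249012993900587266909922113284335391486587268950389323032244095153220313386761676544082610891200286629235304283501137
Sum of its 164 digits: 710.

710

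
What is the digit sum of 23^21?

23^21 = 39471584120695485887249589623
Sum of its 29 digits: 152.

152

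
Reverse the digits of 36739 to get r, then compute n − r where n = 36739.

Reverse of 36739 is 93763.
36739 − 93763 = -57024

-57024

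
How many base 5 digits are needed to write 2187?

5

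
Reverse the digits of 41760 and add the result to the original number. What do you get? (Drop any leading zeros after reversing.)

Reverse of 41760 is 6714.
41760 + 6714 = 48474

48474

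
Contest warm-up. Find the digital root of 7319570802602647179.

7+3+1+9+5+7+0+8+0+2+6+0+2+6+4+7+1+7+9 = 84
8+4 = 12
1+2 = 3

3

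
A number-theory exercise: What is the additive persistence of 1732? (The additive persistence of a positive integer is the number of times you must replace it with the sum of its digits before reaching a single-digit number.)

2

1732 → 13 → 4 (2 steps)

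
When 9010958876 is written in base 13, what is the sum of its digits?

9010958876 in base 13 is B07B1943A.
Digit sum: 11+0+7+11+1+9+4+3+10 = 56.

56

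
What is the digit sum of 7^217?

799

7^217 = 2433742818959502347943450005071329052791986482338949364691974502909352359235489219758413452752079745640262125041128267154222978114597020205328636492628942333776331947920661334370827207
Sum of its 184 digits: 799.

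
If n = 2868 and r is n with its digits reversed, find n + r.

11550

Reverse of 2868 is 8682.
2868 + 8682 = 11550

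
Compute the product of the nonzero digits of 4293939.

4×2×9×3×9×3×9 = 52488

52488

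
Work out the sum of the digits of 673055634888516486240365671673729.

161

6+7+3+0+5+5+6+3+4+8+8+8+5+1+6+4+8+6+2+4+0+3+6+5+6+7+1+6+7+3+7+2+9 = 161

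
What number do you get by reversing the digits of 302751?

157203

Reversing 302751 gives 157203.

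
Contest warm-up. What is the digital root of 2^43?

The digital root of n equals n mod 9 (or 9 when 9 | n), so we need 2^43 mod 9.
2^43 ≡ 2 (mod 9), so the digital root is 2.

2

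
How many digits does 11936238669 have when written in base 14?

9

11936238669 in base 14 is 8133812C5, which has 9 digits.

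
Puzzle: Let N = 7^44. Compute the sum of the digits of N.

175

7^44 = 15286700631942576193765185769276826401
Sum of its 38 digits: 175.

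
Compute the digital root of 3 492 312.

3+4+9+2+3+1+2 = 24
2+4 = 6

6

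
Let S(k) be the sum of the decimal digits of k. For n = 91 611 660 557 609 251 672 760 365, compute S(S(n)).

4

First digit sum: 112.
1+1+2 = 4.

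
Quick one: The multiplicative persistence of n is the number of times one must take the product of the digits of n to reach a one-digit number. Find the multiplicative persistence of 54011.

1

54011 → 0 (1 step)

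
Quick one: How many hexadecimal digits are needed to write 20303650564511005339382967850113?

20303650564511005339382967850113 in base 16 is 10044A21C6B77F1326BF43A5481, which has 27 digits.

27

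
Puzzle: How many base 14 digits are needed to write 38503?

5

38503 in base 14 is 10063, which has 5 digits.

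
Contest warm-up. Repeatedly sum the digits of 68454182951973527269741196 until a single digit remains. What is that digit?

6+8+4+5+4+1+8+2+9+5+1+9+7+3+5+2+7+2+6+9+7+4+1+1+9+6 = 131
1+3+1 = 5

5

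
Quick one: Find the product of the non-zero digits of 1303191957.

1×3×3×1×9×1×9×5×7 = 25515

25515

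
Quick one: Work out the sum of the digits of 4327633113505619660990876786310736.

151

4+3+2+7+6+3+3+1+1+3+5+0+5+6+1+9+6+6+0+9+9+0+8+7+6+7+8+6+3+1+0+7+3+6 = 151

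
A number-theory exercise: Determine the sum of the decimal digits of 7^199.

7^199 = 1494548327330622453574128515973830522831312650024319094278591440576446538203466035967768944987052007184723606893220902024866168620526227312592964895334259504948208017143
Sum of its 169 digits: 718.

718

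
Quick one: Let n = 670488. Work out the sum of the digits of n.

33

6+7+0+4+8+8 = 33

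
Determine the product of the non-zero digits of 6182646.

13824

6×1×8×2×6×4×6 = 13824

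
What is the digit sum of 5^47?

5^47 = 710542735760100185871124267578125
Sum of its 33 digits: 128.

128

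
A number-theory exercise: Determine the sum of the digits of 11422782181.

1+1+4+2+2+7+8+2+1+8+1 = 37

37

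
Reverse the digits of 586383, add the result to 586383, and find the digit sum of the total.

Reversal of 586383 is 383685; 586383 + 383685 = 970068.
Digit sum of 970068: 9+7+0+0+6+8 = 30.

30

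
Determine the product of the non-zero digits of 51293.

5×1×2×9×3 = 270

270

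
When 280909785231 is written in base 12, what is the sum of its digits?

280909785231 in base 12 is 46538151153.
Digit sum: 4+6+5+3+8+1+5+1+1+5+3 = 42.

42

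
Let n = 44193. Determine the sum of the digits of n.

4+4+1+9+3 = 21

21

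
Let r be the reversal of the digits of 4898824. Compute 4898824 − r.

609840

Reverse of 4898824 is 4288984.
4898824 − 4288984 = 609840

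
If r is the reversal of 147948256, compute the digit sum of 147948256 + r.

56

Reversal of 147948256 is 652849741; 147948256 + 652849741 = 800797997.
Digit sum of 800797997: 8+0+0+7+9+7+9+9+7 = 56.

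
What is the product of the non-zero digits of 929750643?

408240

9×2×9×7×5×6×4×3 = 408240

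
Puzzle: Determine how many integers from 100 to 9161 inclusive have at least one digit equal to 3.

3183

The integers in [100, 9161] that have at least one digit equal to 3: 103, 113, 123, 130, 131, 132, …, 9143, 9153.
3183 qualify.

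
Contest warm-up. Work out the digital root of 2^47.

The digital root of n equals n mod 9 (or 9 when 9 | n), so we need 2^47 mod 9.
2^47 ≡ 5 (mod 9), so the digital root is 5.

5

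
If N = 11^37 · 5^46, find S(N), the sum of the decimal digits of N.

305

11^37 · 5^46 = 48322517310108622580231508764223063248408607250894419848918914794921875
Sum of its 71 digits: 305.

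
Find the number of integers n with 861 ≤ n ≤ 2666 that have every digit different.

914

The integers in [861, 2666] that have every digit different: 861, 862, 863, 864, 865, 867, …, 2658, 2659.
914 qualify.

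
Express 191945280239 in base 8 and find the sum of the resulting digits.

191945280239 in base 8 is 2626065105357.
Digit sum: 2+6+2+6+0+6+5+1+0+5+3+5+7 = 48.

48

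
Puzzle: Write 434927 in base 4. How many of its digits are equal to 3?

3

434927 in base 4 is 1222023233.
The digit 3 appears 3 times.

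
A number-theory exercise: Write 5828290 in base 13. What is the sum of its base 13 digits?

5828290 in base 13 is 1290AC0.
Digit sum: 1+2+9+0+10+12+0 = 34.

34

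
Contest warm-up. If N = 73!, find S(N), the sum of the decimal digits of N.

315

73! = 4470115461512684340891257138125051110076800700282905015819080092370422104067183317016903680000000000000000
Sum of its 106 digits: 315.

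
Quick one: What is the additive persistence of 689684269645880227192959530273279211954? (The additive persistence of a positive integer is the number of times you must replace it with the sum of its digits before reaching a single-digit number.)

3

689684269645880227192959530273279211954 → 195 → 15 → 6 (3 steps)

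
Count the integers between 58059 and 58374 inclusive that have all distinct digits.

136

The integers in [58059, 58374] that have all distinct digits: 58061, 58062, 58063, 58064, 58067, 58069, …, 58372, 58374.
136 qualify.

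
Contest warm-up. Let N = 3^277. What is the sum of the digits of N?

657

3^277 = 1454077510067338869372316944847370699315973030897976908309312512336980481738317971337352174999857054574561953999845406588476984323763
Sum of its 133 digits: 657.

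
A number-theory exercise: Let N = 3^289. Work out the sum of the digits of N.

630

3^289 = 772756406027696636078093489486631531815180023513451746128809350868877244195493441005493777234099032940159779395631842722786797026004932483
Sum of its 138 digits: 630.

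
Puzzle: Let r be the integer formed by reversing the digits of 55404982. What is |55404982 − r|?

26464527

Reverse of 55404982 is 28940455.
|55404982 − 28940455| = 26464527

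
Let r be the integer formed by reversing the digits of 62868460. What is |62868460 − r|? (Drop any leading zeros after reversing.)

Reverse of 62868460 is 6486826.
|62868460 − 6486826| = 56381634

56381634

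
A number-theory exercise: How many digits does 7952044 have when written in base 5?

10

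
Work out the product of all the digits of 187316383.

1×8×7×3×1×6×3×8×3 = 72576

72576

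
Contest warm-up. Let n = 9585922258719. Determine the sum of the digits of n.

9+5+8+5+9+2+2+2+5+8+7+1+9 = 72

72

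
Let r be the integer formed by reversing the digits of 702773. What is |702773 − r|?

Reverse of 702773 is 377207.
|702773 − 377207| = 325566

325566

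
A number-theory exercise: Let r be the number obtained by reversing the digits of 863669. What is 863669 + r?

1830037

Reverse of 863669 is 966368.
863669 + 966368 = 1830037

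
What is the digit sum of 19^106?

19^106 = 3530869780887683268140728773245357234980768028425961361025370385491740112184184552032976867841004304893806855241286484254995462230063881
Sum of its 136 digits: 604.

604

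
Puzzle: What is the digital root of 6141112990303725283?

6+1+4+1+1+1+2+9+9+0+3+0+3+7+2+5+2+8+3 = 67
6+7 = 13
1+3 = 4
(Equivalently, 6141112990303725283 mod 9 = 4.)

4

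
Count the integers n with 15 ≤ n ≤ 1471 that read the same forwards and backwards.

103

The integers in [15, 1471] that read the same forwards and backwards: 22, 33, 44, 55, 66, 77, …, 1331, 1441.
103 qualify.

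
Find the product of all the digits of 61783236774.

6×1×7×8×3×2×3×6×7×7×4 = 7112448

7112448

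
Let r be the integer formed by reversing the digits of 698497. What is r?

794896

Reversing 698497 gives 794896.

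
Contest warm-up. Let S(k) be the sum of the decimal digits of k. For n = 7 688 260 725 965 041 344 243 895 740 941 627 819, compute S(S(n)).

14

First digit sum: 176.
1+7+6 = 14.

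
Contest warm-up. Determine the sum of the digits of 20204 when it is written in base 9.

20204 in base 9 is 30638.
Digit sum: 3+0+6+3+8 = 20.

20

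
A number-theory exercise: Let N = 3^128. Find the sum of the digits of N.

3^128 = 11790184577738583171520872861412518665678211592275841109096961
Sum of its 62 digits: 279.

279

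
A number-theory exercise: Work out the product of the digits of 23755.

1050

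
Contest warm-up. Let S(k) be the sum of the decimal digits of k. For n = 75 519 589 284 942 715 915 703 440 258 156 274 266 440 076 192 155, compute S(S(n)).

First digit sum: 222.
2+2+2 = 6.

6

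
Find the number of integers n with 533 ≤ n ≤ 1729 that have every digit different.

The integers in [533, 1729] that have every digit different: 534, 536, 537, 538, 539, 540, …, 1728, 1729.
683 qualify.

683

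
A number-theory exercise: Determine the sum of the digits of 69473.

29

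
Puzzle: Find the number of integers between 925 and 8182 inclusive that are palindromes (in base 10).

The integers in [925, 8182] that are palindromes (in base 10): 929, 939, 949, 959, 969, 979, …, 8008, 8118.
80 qualify.

80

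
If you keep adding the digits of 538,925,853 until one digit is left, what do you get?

3

5+3+8+9+2+5+8+5+3 = 48
4+8 = 12
1+2 = 3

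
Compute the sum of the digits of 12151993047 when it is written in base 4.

24

12151993047 in base 4 is 23110110023023113.
Digit sum: 2+3+1+1+0+1+1+0+0+2+3+0+2+3+1+1+3 = 24.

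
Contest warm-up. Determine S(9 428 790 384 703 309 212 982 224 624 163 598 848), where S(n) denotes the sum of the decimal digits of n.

9+4+2+8+7+9+0+3+8+4+7+0+3+3+0+9+2+1+2+9+8+2+2+2+4+6+2+4+1+6+3+5+9+8+8+4+8 = 172

172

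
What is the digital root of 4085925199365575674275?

6

4+0+8+5+9+2+5+1+9+9+3+6+5+5+7+5+6+7+4+2+7+5 = 114
1+1+4 = 6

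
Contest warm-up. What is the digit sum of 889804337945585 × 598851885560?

889804337945585 × 598851885560 = 532861005558181033927252600
Sum of its 27 digits: 97.

97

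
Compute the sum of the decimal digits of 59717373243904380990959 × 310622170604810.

175

59717373243904380990959 × 310622170604810 = 18549540099839182607564243628171912790
Sum of its 38 digits: 175.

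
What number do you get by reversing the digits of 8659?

9568

Reversing 8659 gives 9568.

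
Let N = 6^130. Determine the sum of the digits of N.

468

6^130 = 144431708923714697282341921957287977256854489558705240134406338415596406037318860947517804001179467776
Sum of its 102 digits: 468.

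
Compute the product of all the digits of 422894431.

55296

4×2×2×8×9×4×4×3×1 = 55296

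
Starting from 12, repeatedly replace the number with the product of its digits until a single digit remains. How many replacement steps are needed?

1

12 → 2 (1 step)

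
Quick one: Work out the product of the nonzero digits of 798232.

6048

7×9×8×2×3×2 = 6048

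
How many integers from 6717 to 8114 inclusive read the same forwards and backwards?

14

The integers in [6717, 8114] that read the same forwards and backwards: 6776, 6886, 6996, 7007, 7117, 7227, …, 7997, 8008.
14 qualify.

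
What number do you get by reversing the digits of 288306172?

271603882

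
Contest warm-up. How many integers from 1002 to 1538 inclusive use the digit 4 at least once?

The integers in [1002, 1538] that use the digit 4 at least once: 1004, 1014, 1024, 1034, 1040, 1041, …, 1524, 1534.
180 qualify.

180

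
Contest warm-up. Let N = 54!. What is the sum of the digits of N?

54! = 230843697339241380472092742683027581083278564571807941132288000000000000
Sum of its 72 digits: 261.

261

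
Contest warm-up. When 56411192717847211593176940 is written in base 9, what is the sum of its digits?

56411192717847211593176940 in base 9 is 865175113440850435026055273.
Digit sum: 8+6+5+1+7+5+1+1+3+4+4+0+8+5+0+4+3+5+0+2+6+0+5+5+2+7+3 = 100.

100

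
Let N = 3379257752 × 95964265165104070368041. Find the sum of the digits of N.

163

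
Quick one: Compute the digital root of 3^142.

9

The digital root of n equals n mod 9 (or 9 when 9 | n), so we need 3^142 mod 9.
3^142 ≡ 0 (mod 9), so the digital root is 9.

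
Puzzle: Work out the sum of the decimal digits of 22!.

72

22! = 1124000727777607680000
Sum of its 22 digits: 72.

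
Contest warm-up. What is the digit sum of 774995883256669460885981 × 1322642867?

175

774995883256669460885981 × 1322642867 = 1025042776943798592617578269947527
Sum of its 34 digits: 175.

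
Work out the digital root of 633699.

9

6+3+3+6+9+9 = 36
3+6 = 9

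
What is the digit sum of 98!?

639

98! = 9426890448883247745626185743057242473809693764078951663494238777294707070023223798882976159207729119823605850588608460429412647567360000000000000000000000
Sum of its 154 digits: 639.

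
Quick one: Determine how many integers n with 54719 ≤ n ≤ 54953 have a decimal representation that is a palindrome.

3

The integers in [54719, 54953] that have a decimal representation that is a palindrome: 54745, 54845, 54945.
3 qualify.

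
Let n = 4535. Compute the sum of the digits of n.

17

4+5+3+5 = 17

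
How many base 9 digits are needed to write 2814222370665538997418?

2814222370665538997418 in base 9 is 27642578213510215772463, which has 23 digits.

23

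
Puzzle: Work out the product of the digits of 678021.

6×7×8×0×2×1 = 0

0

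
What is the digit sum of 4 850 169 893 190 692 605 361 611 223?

4+8+5+0+1+6+9+8+9+3+1+9+0+6+9+2+6+0+5+3+6+1+6+1+1+2+2+3 = 116

116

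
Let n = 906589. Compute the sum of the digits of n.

9+0+6+5+8+9 = 37

37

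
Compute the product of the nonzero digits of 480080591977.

4×8×8×5×9×1×9×7×7 = 5080320

5080320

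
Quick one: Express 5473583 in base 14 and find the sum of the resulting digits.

5473583 in base 14 is A26A63.
Digit sum: 10+2+6+10+6+3 = 37.

37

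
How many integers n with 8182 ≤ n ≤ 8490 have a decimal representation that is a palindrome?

3

The integers in [8182, 8490] that have a decimal representation that is a palindrome: 8228, 8338, 8448.
3 qualify.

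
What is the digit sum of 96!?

96! = 991677934870949689209571401541893801158183648651267795444376054838492222809091499987689476037000748982075094738965754305639874560000000000000000000000
Sum of its 150 digits: 648.

648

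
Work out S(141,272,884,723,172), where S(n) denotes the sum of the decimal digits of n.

59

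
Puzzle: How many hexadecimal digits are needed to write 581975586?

8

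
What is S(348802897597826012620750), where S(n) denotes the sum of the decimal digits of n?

109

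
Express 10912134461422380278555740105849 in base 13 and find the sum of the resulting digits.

193

10912134461422380278555740105849 in base 13 is 91C55073C94468C9B35CC5C55467.
Digit sum: 9+1+12+5+5+0+7+3+12+9+4+4+6+8+12+9+11+3+5+12+12+5+12+5+5+4+6+7 = 193.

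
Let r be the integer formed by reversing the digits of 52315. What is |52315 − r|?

Reverse of 52315 is 51325.
|52315 − 51325| = 990

990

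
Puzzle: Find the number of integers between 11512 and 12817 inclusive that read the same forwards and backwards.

12

The integers in [11512, 12817] that read the same forwards and backwards: 11611, 11711, 11811, 11911, 12021, 12121, …, 12621, 12721.
12 qualify.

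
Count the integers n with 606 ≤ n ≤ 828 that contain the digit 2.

48

The integers in [606, 828] that contain the digit 2: 612, 620, 621, 622, 623, 624, …, 827, 828.
48 qualify.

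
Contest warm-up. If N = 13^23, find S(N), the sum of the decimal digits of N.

106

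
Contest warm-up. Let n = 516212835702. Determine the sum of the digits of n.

5+1+6+2+1+2+8+3+5+7+0+2 = 42

42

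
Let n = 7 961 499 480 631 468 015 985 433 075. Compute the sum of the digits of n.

135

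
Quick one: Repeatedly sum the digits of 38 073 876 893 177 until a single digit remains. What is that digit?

3+8+0+7+3+8+7+6+8+9+3+1+7+7 = 77
7+7 = 14
1+4 = 5

5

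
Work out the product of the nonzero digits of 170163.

126

1×7×1×6×3 = 126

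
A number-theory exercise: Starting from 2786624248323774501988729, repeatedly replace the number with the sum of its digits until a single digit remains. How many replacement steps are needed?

2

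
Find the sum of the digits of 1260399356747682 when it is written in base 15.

102

1260399356747682 in base 15 is 9AAAD2E12388C.
Digit sum: 9+10+10+10+13+2+14+1+2+3+8+8+12 = 102.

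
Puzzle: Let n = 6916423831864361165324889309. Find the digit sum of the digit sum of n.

12

First digit sum: 129.
1+2+9 = 12.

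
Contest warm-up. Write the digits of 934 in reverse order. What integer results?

439

Reversing 934 gives 439.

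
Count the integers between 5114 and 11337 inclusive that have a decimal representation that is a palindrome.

63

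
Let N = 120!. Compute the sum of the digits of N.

120! = 6689502913449127057588118054090372586752746333138029810295671352301633557244962989366874165271984981308157637893214090552534408589408121859898481114389650005964960521256960000000000000000000000000000
Sum of its 199 digits: 783.

783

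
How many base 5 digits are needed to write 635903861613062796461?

30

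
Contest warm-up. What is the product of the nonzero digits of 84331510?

1440

8×4×3×3×1×5×1 = 1440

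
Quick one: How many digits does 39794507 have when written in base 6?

39794507 in base 6 is 3540533455, which has 10 digits.

10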